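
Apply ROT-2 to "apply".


Word: "apply"
Shift: 2
Each letter → (letter + shift) mod 26:
  'a' (0) + 2 = 2 → 'c'
  'p' (15) + 2 = 17 → 'r'
  'p' (15) + 2 = 17 → 'r'
  'l' (11) + 2 = 13 → 'n'
  'y' (24) + 2 = 0 → 'a'
Result = "crrna"


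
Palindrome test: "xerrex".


Word: "xerrex"
Reversed: "xerrex"
Forward == Backward? xerrex == xerrex
Palindrome = Yes


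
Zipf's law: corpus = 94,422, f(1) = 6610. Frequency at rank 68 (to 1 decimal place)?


Zipf's law: f(r) = f(1) / r
f(1) = 6610
f(68) = 6610 / 68
= 97.2 occurrences


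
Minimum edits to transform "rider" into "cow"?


Word 1: "rider" (length 5)
Word 2: "cow" (length 3)
One optimal edit sequence (insert/delete/substitute each cost 1):
  1. delete 'r'  (+1)
  2. delete 'i'  (+1)
  3. substitute 'd' -> 'c'  (+1)
  4. substitute 'e' -> 'o'  (+1)
  5. substitute 'r' -> 'w'  (+1)
Total edit operations: 5
Edit distance = 5


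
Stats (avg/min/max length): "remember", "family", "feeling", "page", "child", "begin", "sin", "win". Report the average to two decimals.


Lengths: "remember"=8, "family"=6, "feeling"=7, "page"=4, "child"=5, "begin"=5, "sin"=3, "win"=3
Sum = 41, Count = 8
Average = 41/8 = 5.13
= avg=5.13, min=3, max=8


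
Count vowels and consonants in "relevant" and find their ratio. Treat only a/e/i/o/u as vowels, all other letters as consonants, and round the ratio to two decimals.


Word: "relevant"
Vowels (a,e,i,o,u): 3
Consonants: 5
Ratio = 3/5
= 0.60


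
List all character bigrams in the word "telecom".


Word: "telecom" (length 7)
Number of bigrams = 7 - 2 + 1 = 6
  Position 0: "te"
  Position 1: "el"
  Position 2: "le"
  Position 3: "ec"
  Position 4: "co"
  Position 5: "om"
Bigrams = "te", "el", "le", "ec", "co", "om"


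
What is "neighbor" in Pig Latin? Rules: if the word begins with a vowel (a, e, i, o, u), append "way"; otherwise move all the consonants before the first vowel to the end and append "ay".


Word: "neighbor"
Starts with consonant(s) → move to end, add 'ay'
Consonant cluster: "n"
Pig Latin = "eighbornay"


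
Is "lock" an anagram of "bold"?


Word 1: "bold" → sorted: bdlo
Word 2: "lock" → sorted: cklo
Same letters? bdlo != cklo
Anagram = No


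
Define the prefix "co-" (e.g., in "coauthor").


Prefix: co-
Example: coauthor (co- + author)
Meaning = together


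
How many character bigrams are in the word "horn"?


Word: "horn" (length 4)
Number of 2-grams = length - 2 + 1 = 4 - 2 + 1
= 3


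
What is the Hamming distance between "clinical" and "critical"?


Comparing character by character (same length = 8):
  Pos 0: 'c' vs 'c' =
  Pos 1: 'l' vs 'r' !=
  Pos 2: 'i' vs 'i' =
  Pos 3: 'n' vs 't' !=
  Pos 4: 'i' vs 'i' =
  Pos 5: 'c' vs 'c' =
  Pos 6: 'a' vs 'a' =
  Pos 7: 'l' vs 'l' =
Hamming distance = 2


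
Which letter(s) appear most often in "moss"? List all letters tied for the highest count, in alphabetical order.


Word: "moss"
Letter counts:
  'm': 1
  'o': 1
  's': 2
Maximum count = 2
Most frequent = 's' (2 times each)


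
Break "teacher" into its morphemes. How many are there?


Word: "teacher"
Morphemes: teach | -er
Each morpheme carries meaning
= 2 morphemes


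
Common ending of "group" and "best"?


Word 1: "group"
Word 2: "best"
Comparing from end:
  Pos -1: 'p' != 't' (stop)
LCS = "" (length 0)


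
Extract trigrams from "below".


Word: "below" (length 5)
Number of trigrams = 5 - 3 + 1 = 3
  Position 0: "bel"
  Position 1: "elo"
  Position 2: "low"
Trigrams = "bel", "elo", "low"


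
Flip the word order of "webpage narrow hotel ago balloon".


Original: "webpage narrow hotel ago balloon"
Words (1..n): webpage | narrow | hotel | ago | balloon
Reversed (n..1): balloon | ago | hotel | narrow | webpage
Result = "balloon ago hotel narrow webpage"


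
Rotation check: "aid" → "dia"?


Word: "aid", Candidate: "dia"
Method: check if candidate is substring of word+word
"aidaid" contains "dia"? No
Is rotation = No


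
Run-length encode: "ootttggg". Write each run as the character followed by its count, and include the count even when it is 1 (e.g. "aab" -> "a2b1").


String: "ootttggg"
Scanning for consecutive runs:
  'o' x 2
  't' x 3
  'g' x 3
RLE = "o2t3g3"


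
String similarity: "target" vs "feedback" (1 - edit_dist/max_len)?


Word 1: "target" (length 6)
Word 2: "feedback" (length 8)
One optimal edit sequence:
  1. insert 'f'  (+1)
  2. insert 'e'  (+1)
  3. substitute 't' -> 'e'  (+1)
  4. substitute 'a' -> 'd'  (+1)
  5. substitute 'r' -> 'b'  (+1)
  6. substitute 'g' -> 'a'  (+1)
  7. substitute 'e' -> 'c'  (+1)
  8. substitute 't' -> 'k'  (+1)
Edit distance = 8
Max length = max(6, 8) = 8
Similarity = 1 - 8/8
= 0.0000


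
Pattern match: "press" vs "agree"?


Pattern of "press": [0, 1, 2, 3, 3]
Pattern of "agree": [0, 1, 2, 3, 3]
Patterns match
Same pattern = Yes


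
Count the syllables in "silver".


Word: "silver"
Syllable breakdown: sil · ver
Counting: 2 parts
= 2 syllables


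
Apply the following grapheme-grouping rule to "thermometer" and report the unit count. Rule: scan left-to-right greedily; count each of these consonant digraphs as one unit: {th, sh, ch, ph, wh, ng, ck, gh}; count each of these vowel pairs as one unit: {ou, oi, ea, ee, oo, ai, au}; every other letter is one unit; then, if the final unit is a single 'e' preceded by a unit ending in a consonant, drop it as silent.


Word: "thermometer" (11 letters)
Left-to-right scan:
  [1] 'th' (digraph)
  [2] 'e' (letter)
  [3] 'r' (letter)
  [4] 'm' (letter)
  [5] 'o' (letter)
  [6] 'm' (letter)
  [7] 'e' (letter)
  [8] 't' (letter)
  [9] 'e' (letter)
  [10] 'r' (letter)
Units from scan: 10
Sound units = 10 units


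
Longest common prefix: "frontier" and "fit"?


Word 1: "frontier"
Word 2: "fit"
Comparing from start:
  Pos 0: 'f' == 'f'
  Pos 1: 'r' != 'i' (stop)
LCP = "f" (length 1)


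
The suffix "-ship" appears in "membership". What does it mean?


Suffix: -ship
Example: membership = member + -ship
Meaning = state / position


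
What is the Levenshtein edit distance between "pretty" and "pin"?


Word 1: "pretty" (length 6)
Word 2: "pin" (length 3)
One optimal edit sequence (insert/delete/substitute each cost 1):
  1. keep 'p'
  2. delete 'r'  (+1)
  3. delete 'e'  (+1)
  4. delete 't'  (+1)
  5. substitute 't' -> 'i'  (+1)
  6. substitute 'y' -> 'n'  (+1)
Total edit operations: 5
Edit distance = 5


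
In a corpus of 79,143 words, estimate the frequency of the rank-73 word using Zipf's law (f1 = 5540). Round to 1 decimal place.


Zipf's law: f(r) = f(1) / r
f(1) = 5540
f(73) = 5540 / 73
= 75.9 occurrences


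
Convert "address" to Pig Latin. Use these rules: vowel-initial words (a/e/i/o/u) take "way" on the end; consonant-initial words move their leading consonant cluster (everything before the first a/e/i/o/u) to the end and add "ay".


Word: "address"
Starts with vowel → add 'way'
Pig Latin = "addressway"


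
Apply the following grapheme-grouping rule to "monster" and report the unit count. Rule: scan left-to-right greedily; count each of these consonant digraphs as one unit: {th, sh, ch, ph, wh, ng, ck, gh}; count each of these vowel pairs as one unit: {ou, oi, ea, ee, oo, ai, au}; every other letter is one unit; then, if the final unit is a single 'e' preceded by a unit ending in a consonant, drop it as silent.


Word: "monster" (7 letters)
Left-to-right scan:
  [1] 'm' (letter)
  [2] 'o' (letter)
  [3] 'n' (letter)
  [4] 's' (letter)
  [5] 't' (letter)
  [6] 'e' (letter)
  [7] 'r' (letter)
Units from scan: 7
Sound units = 7 units


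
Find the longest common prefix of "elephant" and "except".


Word 1: "elephant"
Word 2: "except"
Comparing from start:
  Pos 0: 'e' == 'e'
  Pos 1: 'l' != 'x' (stop)
LCP = "e" (length 1)


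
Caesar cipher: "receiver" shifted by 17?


Word: "receiver"
Shift: 17
Each letter → (letter + shift) mod 26:
  'r' (17) + 17 = 8 → 'i'
  'e' (4) + 17 = 21 → 'v'
  'c' (2) + 17 = 19 → 't'
  'e' (4) + 17 = 21 → 'v'
  'i' (8) + 17 = 25 → 'z'
  'v' (21) + 17 = 12 → 'm'
  'e' (4) + 17 = 21 → 'v'
  'r' (17) + 17 = 8 → 'i'
Result = "ivtvzmvi"


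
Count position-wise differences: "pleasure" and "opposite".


Comparing character by character (same length = 8):
  Pos 0: 'p' vs 'o' !=
  Pos 1: 'l' vs 'p' !=
  Pos 2: 'e' vs 'p' !=
  Pos 3: 'a' vs 'o' !=
  Pos 4: 's' vs 's' =
  Pos 5: 'u' vs 'i' !=
  Pos 6: 'r' vs 't' !=
  Pos 7: 'e' vs 'e' =
Hamming distance = 6


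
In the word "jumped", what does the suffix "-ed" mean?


Suffix: -ed
Example: jumped = jump + -ed
Meaning = past tense


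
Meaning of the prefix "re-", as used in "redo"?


Prefix: re-
Example: redo (re- + do)
Meaning = again


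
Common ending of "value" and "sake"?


Word 1: "value"
Word 2: "sake"
Comparing from end:
  Pos -1: 'e' == 'e'
  Pos -2: 'u' != 'k' (stop)
LCS = "e" (length 1)


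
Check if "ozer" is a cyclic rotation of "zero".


Word: "zero", Candidate: "ozer"
Method: check if candidate is substring of word+word
"zerozero" contains "ozer"? Yes
Is rotation = Yes


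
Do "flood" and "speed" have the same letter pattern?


Pattern of "flood": [0, 1, 2, 2, 3]
Pattern of "speed": [0, 1, 2, 2, 3]
Patterns match
Same pattern = Yes


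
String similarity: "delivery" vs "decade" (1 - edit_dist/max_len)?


Word 1: "delivery" (length 8)
Word 2: "decade" (length 6)
One optimal edit sequence:
  1. keep 'd'
  2. keep 'e'
  3. substitute 'l' -> 'c'  (+1)
  4. substitute 'i' -> 'a'  (+1)
  5. substitute 'v' -> 'd'  (+1)
  6. keep 'e'
  7. delete 'r'  (+1)
  8. delete 'y'  (+1)
Edit distance = 5
Max length = max(8, 6) = 8
Similarity = 1 - 5/8
= 0.3750


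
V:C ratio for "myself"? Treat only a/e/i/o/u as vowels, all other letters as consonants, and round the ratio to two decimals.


Word: "myself"
Vowels (a,e,i,o,u): 1
Consonants: 5
Ratio = 1/5
= 0.20


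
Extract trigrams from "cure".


Word: "cure" (length 4)
Number of trigrams = 4 - 3 + 1 = 2
  Position 0: "cur"
  Position 1: "ure"
Trigrams = "cur", "ure"


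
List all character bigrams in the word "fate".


Word: "fate" (length 4)
Number of bigrams = 4 - 2 + 1 = 3
  Position 0: "fa"
  Position 1: "at"
  Position 2: "te"
Bigrams = "fa", "at", "te"


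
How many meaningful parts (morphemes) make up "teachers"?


Word: "teachers"
Morphemes: teach | -er | -s
Each morpheme carries meaning
= 3 morphemes


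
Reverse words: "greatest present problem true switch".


Original: "greatest present problem true switch"
Words (1..n): greatest | present | problem | true | switch
Reversed (n..1): switch | true | problem | present | greatest
Result = "switch true problem present greatest"


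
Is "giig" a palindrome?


Word: "giig"
Reversed: "giig"
Forward == Backward? giig == giig
Palindrome = Yes


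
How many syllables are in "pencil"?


Word: "pencil"
Syllable breakdown: pen / cil
Counting: 2 parts
= 2 syllables


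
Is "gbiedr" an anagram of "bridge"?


Word 1: "bridge" → sorted: bdegir
Word 2: "gbiedr" → sorted: bdegir
Same letters? bdegir == bdegir
Anagram = Yes


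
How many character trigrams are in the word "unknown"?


Word: "unknown" (length 7)
Number of 3-grams = length - 3 + 1 = 7 - 3 + 1
= 5


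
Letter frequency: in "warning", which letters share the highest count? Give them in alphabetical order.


Word: "warning"
Letter counts:
  'a': 1
  'g': 1
  'i': 1
  'n': 2
  'r': 1
  'w': 1
Maximum count = 2
Most frequent = 'n' (2 times each)


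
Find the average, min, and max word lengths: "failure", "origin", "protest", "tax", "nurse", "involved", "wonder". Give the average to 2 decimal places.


Lengths: "failure"=7, "origin"=6, "protest"=7, "tax"=3, "nurse"=5, "involved"=8, "wonder"=6
Sum = 42, Count = 7
Average = 42/7 = 6.00
= avg=6.00, min=3, max=8


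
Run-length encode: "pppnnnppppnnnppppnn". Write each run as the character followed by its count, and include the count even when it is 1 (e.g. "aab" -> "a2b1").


String: "pppnnnppppnnnppppnn"
Scanning for consecutive runs:
  'p' x 3
  'n' x 3
  'p' x 4
  'n' x 3
  'p' x 4
  'n' x 2
RLE = "p3n3p4n3p4n2"


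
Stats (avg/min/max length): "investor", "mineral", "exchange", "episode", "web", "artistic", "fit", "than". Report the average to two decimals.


Lengths: "investor"=8, "mineral"=7, "exchange"=8, "episode"=7, "web"=3, "artistic"=8, "fit"=3, "than"=4
Sum = 48, Count = 8
Average = 48/8 = 6.00
= avg=6.00, min=3, max=8


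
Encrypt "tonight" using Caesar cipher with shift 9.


Word: "tonight"
Shift: 9
Each letter → (letter + shift) mod 26:
  't' (19) + 9 = 2 → 'c'
  'o' (14) + 9 = 23 → 'x'
  'n' (13) + 9 = 22 → 'w'
  'i' (8) + 9 = 17 → 'r'
  'g' (6) + 9 = 15 → 'p'
  'h' (7) + 9 = 16 → 'q'
  't' (19) + 9 = 2 → 'c'
Result = "cxwrpqc"


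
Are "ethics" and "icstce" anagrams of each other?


Word 1: "ethics" → sorted: cehist
Word 2: "icstce" → sorted: cceist
Same letters? cehist != cceist
Anagram = No


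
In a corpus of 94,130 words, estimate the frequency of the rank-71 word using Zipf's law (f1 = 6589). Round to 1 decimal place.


Zipf's law: f(r) = f(1) / r
f(1) = 6589
f(71) = 6589 / 71
= 92.8 occurrences


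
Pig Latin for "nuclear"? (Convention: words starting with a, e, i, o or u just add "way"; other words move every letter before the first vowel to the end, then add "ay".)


Word: "nuclear"
Starts with consonant(s) → move to end, add 'ay'
Consonant cluster: "n"
Pig Latin = "uclearnay"


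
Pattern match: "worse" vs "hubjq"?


Pattern of "worse": [0, 1, 2, 3, 4]
Pattern of "hubjq": [0, 1, 2, 3, 4]
Patterns match
Same pattern = Yes


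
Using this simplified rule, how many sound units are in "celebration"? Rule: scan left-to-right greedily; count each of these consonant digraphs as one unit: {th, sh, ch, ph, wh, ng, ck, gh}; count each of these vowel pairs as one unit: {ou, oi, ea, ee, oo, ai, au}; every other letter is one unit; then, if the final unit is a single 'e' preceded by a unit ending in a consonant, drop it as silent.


Word: "celebration" (11 letters)
Left-to-right scan:
  (1) 'c' (letter)
  (2) 'e' (letter)
  (3) 'l' (letter)
  (4) 'e' (letter)
  (5) 'b' (letter)
  (6) 'r' (letter)
  (7) 'a' (letter)
  (8) 't' (letter)
  (9) 'i' (letter)
  (10) 'o' (letter)
  (11) 'n' (letter)
Units from scan: 11
Sound units = 11 units


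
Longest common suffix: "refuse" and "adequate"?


Word 1: "refuse"
Word 2: "adequate"
Comparing from end:
  Pos -1: 'e' == 'e'
  Pos -2: 's' != 't' (stop)
LCS = "e" (length 1)


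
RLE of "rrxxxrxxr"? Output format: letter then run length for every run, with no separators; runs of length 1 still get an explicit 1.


String: "rrxxxrxxr"
Scanning for consecutive runs:
  'r' x 2
  'x' x 3
  'r' x 1
  'x' x 2
  'r' x 1
RLE = "r2x3r1x2r1"


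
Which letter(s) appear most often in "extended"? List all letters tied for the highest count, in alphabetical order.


Word: "extended"
Letter counts:
  'd': 2
  'e': 3
  'n': 1
  't': 1
  'x': 1
Maximum count = 3
Most frequent = 'e' (3 times each)


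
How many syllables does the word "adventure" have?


Word: "adventure"
Syllable breakdown: ad | ven | ture
Counting: 3 parts
= 3 syllables


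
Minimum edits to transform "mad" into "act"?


Word 1: "mad" (length 3)
Word 2: "act" (length 3)
One optimal edit sequence (insert/delete/substitute each cost 1):
  1. substitute 'm' -> 'a'  (+1)
  2. substitute 'a' -> 'c'  (+1)
  3. substitute 'd' -> 't'  (+1)
Total edit operations: 3
Edit distance = 3


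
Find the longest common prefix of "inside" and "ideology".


Word 1: "inside"
Word 2: "ideology"
Comparing from start:
  Pos 0: 'i' == 'i'
  Pos 1: 'n' != 'd' (stop)
LCP = "i" (length 1)


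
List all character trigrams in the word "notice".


Word: "notice" (length 6)
Number of trigrams = 6 - 3 + 1 = 4
  Position 0: "not"
  Position 1: "oti"
  Position 2: "tic"
  Position 3: "ice"
Trigrams = "not", "oti", "tic", "ice"


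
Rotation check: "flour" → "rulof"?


Word: "flour", Candidate: "rulof"
Method: check if candidate is substring of word+word
"flourflour" contains "rulof"? No
Is rotation = No


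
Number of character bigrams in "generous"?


Word: "generous" (length 8)
Number of 2-grams = length - 2 + 1 = 8 - 2 + 1
= 7


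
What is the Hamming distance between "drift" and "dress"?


Comparing character by character (same length = 5):
  Pos 0: 'd' vs 'd' =
  Pos 1: 'r' vs 'r' =
  Pos 2: 'i' vs 'e' !=
  Pos 3: 'f' vs 's' !=
  Pos 4: 't' vs 's' !=
Hamming distance = 3


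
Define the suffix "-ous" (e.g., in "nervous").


Suffix: -ous
Example: nervous = nerve + -ous, with a spelling change
Meaning = having quality of


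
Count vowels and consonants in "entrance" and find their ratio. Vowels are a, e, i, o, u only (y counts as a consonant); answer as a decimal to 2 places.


Word: "entrance"
Vowels (a,e,i,o,u): 3
Consonants: 5
Ratio = 3/5
= 0.60


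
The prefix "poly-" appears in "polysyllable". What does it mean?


Prefix: poly-
As in: polysyllable -> poly- + syllable
Meaning = many


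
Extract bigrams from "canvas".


Word: "canvas" (length 6)
Number of bigrams = 6 - 2 + 1 = 5
  Position 0: "ca"
  Position 1: "an"
  Position 2: "nv"
  Position 3: "va"
  Position 4: "as"
Bigrams = "ca", "an", "nv", "va", "as"


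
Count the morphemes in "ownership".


Word: "ownership"
Morphemes: own | -er | -ship
Each morpheme carries meaning
= 3 morphemes


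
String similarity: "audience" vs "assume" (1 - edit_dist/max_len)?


Word 1: "audience" (length 8)
Word 2: "assume" (length 6)
One optimal edit sequence:
  1. keep 'a'
  2. delete 'u'  (+1)
  3. delete 'd'  (+1)
  4. substitute 'i' -> 's'  (+1)
  5. substitute 'e' -> 's'  (+1)
  6. substitute 'n' -> 'u'  (+1)
  7. substitute 'c' -> 'm'  (+1)
  8. keep 'e'
Edit distance = 6
Max length = max(8, 6) = 8
Similarity = 1 - 6/8
= 0.2500


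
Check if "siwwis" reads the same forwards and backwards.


Word: "siwwis"
Reversed: "siwwis"
Forward == Backward? siwwis == siwwis
Palindrome = Yes


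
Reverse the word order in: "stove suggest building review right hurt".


Original: "stove suggest building review right hurt"
Words (1..n): stove | suggest | building | review | right | hurt
Reversed (n..1): hurt | right | review | building | suggest | stove
Result = "hurt right review building suggest stove"


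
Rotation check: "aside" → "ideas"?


Word: "aside", Candidate: "ideas"
Method: check if candidate is substring of word+word
"asideaside" contains "ideas"? Yes
Is rotation = Yes


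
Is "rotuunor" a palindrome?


Word: "rotuunor"
Reversed: "ronuutor"
Forward == Backward? rotuunor != ronuutor
Palindrome = No


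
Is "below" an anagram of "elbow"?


Word 1: "elbow" → sorted: below
Word 2: "below" → sorted: below
Same letters? below == below
Anagram = Yes


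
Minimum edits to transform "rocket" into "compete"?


Word 1: "rocket" (length 6)
Word 2: "compete" (length 7)
One optimal edit sequence (insert/delete/substitute each cost 1):
  1. substitute 'r' -> 'c'  (+1)
  2. keep 'o'
  3. substitute 'c' -> 'm'  (+1)
  4. substitute 'k' -> 'p'  (+1)
  5. keep 'e'
  6. keep 't'
  7. insert 'e'  (+1)
Total edit operations: 4
Edit distance = 4


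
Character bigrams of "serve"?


Word: "serve" (length 5)
Number of bigrams = 5 - 2 + 1 = 4
  Position 0: "se"
  Position 1: "er"
  Position 2: "rv"
  Position 3: "ve"
Bigrams = "se", "er", "rv", "ve"


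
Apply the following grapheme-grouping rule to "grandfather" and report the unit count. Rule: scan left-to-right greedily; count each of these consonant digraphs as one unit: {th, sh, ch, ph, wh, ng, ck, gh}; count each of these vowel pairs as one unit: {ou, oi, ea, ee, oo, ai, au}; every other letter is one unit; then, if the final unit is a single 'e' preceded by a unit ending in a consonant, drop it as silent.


Word: "grandfather" (11 letters)
Left-to-right scan:
  [1] 'g' (letter)
  [2] 'r' (letter)
  [3] 'a' (letter)
  [4] 'n' (letter)
  [5] 'd' (letter)
  [6] 'f' (letter)
  [7] 'a' (letter)
  [8] 'th' (digraph)
  [9] 'e' (letter)
  [10] 'r' (letter)
Units from scan: 10
Sound units = 10 units


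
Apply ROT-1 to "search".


Word: "search"
Shift: 1
Each letter → (letter + shift) mod 26:
  's' (18) + 1 = 19 → 't'
  'e' (4) + 1 = 5 → 'f'
  'a' (0) + 1 = 1 → 'b'
  'r' (17) + 1 = 18 → 's'
  'c' (2) + 1 = 3 → 'd'
  'h' (7) + 1 = 8 → 'i'
Result = "tfbsdi"


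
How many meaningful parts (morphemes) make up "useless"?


Word: "useless"
Morphemes: use | -less
Each morpheme carries meaning
= 2 morphemes


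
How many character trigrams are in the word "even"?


Word: "even" (length 4)
Number of 3-grams = length - 3 + 1 = 4 - 3 + 1
= 2


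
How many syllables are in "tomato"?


Word: "tomato"
Syllable breakdown: to-ma-to
Counting: 3 parts
= 3 syllables


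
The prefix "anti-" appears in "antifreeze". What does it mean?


Prefix: anti-
Example: antifreeze = anti- + freeze
Meaning = against


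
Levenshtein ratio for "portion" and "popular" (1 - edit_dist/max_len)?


Word 1: "portion" (length 7)
Word 2: "popular" (length 7)
One optimal edit sequence:
  1. keep 'p'
  2. keep 'o'
  3. substitute 'r' -> 'p'  (+1)
  4. substitute 't' -> 'u'  (+1)
  5. substitute 'i' -> 'l'  (+1)
  6. substitute 'o' -> 'a'  (+1)
  7. substitute 'n' -> 'r'  (+1)
Edit distance = 5
Max length = max(7, 7) = 7
Similarity = 1 - 5/7
= 0.2857


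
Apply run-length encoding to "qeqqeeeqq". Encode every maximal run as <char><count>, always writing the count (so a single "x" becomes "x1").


String: "qeqqeeeqq"
Scanning for consecutive runs:
  'q' x 1
  'e' x 1
  'q' x 2
  'e' x 3
  'q' x 2
RLE = "q1e1q2e3q2"


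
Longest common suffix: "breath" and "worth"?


Word 1: "breath"
Word 2: "worth"
Comparing from end:
  Pos -1: 'h' == 'h'
  Pos -2: 't' == 't'
  Pos -3: 'a' != 'r' (stop)
LCS = "th" (length 2)


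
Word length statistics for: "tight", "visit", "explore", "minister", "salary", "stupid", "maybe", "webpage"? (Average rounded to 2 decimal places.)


Lengths: "tight"=5, "visit"=5, "explore"=7, "minister"=8, "salary"=6, "stupid"=6, "maybe"=5, "webpage"=7
Sum = 49, Count = 8
Average = 49/8 = 6.13
= avg=6.13, min=5, max=8


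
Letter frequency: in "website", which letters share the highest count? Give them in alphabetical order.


Word: "website"
Letter counts:
  'b': 1
  'e': 2
  'i': 1
  's': 1
  't': 1
  'w': 1
Maximum count = 2
Most frequent = 'e' (2 times each)


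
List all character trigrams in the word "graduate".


Word: "graduate" (length 8)
Number of trigrams = 8 - 3 + 1 = 6
  Position 0: "gra"
  Position 1: "rad"
  Position 2: "adu"
  Position 3: "dua"
  Position 4: "uat"
  Position 5: "ate"
Trigrams = "gra", "rad", "adu", "dua", "uat", "ate"


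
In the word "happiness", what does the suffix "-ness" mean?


Suffix: -ness
Example: happiness = happy + -ness, with a spelling change
Meaning = state of being


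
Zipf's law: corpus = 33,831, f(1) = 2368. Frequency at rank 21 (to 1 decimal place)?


Zipf's law: f(r) = f(1) / r
f(1) = 2368
f(21) = 2368 / 21
= 112.8 occurrences


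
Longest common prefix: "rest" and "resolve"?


Word 1: "rest"
Word 2: "resolve"
Comparing from start:
  Pos 0: 'r' == 'r'
  Pos 1: 'e' == 'e'
  Pos 2: 's' == 's'
  Pos 3: 't' != 'o' (stop)
LCP = "res" (length 3)


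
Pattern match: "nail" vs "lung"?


Pattern of "nail": [0, 1, 2, 3]
Pattern of "lung": [0, 1, 2, 3]
Patterns match
Same pattern = Yes


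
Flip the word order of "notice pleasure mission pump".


Original: "notice pleasure mission pump"
Words (1..n): notice | pleasure | mission | pump
Reversed (n..1): pump | mission | pleasure | notice
Result = "pump mission pleasure notice"


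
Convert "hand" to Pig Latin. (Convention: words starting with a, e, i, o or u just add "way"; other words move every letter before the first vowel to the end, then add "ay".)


Word: "hand"
Starts with consonant(s) → move to end, add 'ay'
Consonant cluster: "h"
Pig Latin = "andhay"


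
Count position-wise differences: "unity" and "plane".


Comparing character by character (same length = 5):
  Pos 0: 'u' vs 'p' !=
  Pos 1: 'n' vs 'l' !=
  Pos 2: 'i' vs 'a' !=
  Pos 3: 't' vs 'n' !=
  Pos 4: 'y' vs 'e' !=
Hamming distance = 5


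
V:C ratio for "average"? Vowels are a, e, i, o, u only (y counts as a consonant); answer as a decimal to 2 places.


Word: "average"
Vowels (a,e,i,o,u): 4
Consonants: 3
Ratio = 4/3
= 1.33


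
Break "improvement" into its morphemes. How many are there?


Word: "improvement"
Morphemes: improve / -ment
Each morpheme carries meaning
= 2 morphemes


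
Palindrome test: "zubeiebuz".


Word: "zubeiebuz"
Reversed: "zubeiebuz"
Forward == Backward? zubeiebuz == zubeiebuz
Palindrome = Yes


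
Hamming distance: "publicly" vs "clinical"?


Comparing character by character (same length = 8):
  Pos 0: 'p' vs 'c' !=
  Pos 1: 'u' vs 'l' !=
  Pos 2: 'b' vs 'i' !=
  Pos 3: 'l' vs 'n' !=
  Pos 4: 'i' vs 'i' =
  Pos 5: 'c' vs 'c' =
  Pos 6: 'l' vs 'a' !=
  Pos 7: 'y' vs 'l' !=
Hamming distance = 6


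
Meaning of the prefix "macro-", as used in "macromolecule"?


Prefix: macro-
Example: macromolecule (macro- + molecule)
Meaning = large


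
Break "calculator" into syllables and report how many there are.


Word: "calculator"
Syllable breakdown: cal-cu-la-tor
Counting: 4 parts
= 4 syllables


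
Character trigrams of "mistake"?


Word: "mistake" (length 7)
Number of trigrams = 7 - 3 + 1 = 5
  Position 0: "mis"
  Position 1: "ist"
  Position 2: "sta"
  Position 3: "tak"
  Position 4: "ake"
Trigrams = "mis", "ist", "sta", "tak", "ake"


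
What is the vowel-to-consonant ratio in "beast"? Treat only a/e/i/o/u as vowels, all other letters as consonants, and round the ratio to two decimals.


Word: "beast"
Vowels (a,e,i,o,u): 2
Consonants: 3
Ratio = 2/3
= 0.67


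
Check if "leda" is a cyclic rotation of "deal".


Word: "deal", Candidate: "leda"
Method: check if candidate is substring of word+word
"dealdeal" contains "leda"? No
Is rotation = No


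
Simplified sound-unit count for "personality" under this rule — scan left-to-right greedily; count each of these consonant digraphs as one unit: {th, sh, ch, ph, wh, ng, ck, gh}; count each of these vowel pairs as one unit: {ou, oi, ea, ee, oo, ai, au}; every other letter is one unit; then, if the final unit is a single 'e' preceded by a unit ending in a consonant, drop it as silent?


Word: "personality" (11 letters)
Left-to-right scan:
  [1] 'p' (letter)
  [2] 'e' (letter)
  [3] 'r' (letter)
  [4] 's' (letter)
  [5] 'o' (letter)
  [6] 'n' (letter)
  [7] 'a' (letter)
  [8] 'l' (letter)
  [9] 'i' (letter)
  [10] 't' (letter)
  [11] 'y' (letter)
Units from scan: 11
Sound units = 11 units


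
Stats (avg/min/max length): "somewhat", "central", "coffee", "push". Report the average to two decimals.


Lengths: "somewhat"=8, "central"=7, "coffee"=6, "push"=4
Sum = 25, Count = 4
Average = 25/4 = 6.25
= avg=6.25, min=4, max=8


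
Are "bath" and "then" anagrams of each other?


Word 1: "bath" → sorted: abht
Word 2: "then" → sorted: ehnt
Same letters? abht != ehnt
Anagram = No


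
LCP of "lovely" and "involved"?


Word 1: "lovely"
Word 2: "involved"
Comparing from start:
  Pos 0: 'l' != 'i' (stop)
LCP = "" (length 0)


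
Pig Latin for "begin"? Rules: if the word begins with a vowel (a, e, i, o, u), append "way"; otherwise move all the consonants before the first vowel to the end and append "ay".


Word: "begin"
Starts with consonant(s) → move to end, add 'ay'
Consonant cluster: "b"
Pig Latin = "eginbay"


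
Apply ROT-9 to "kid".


Word: "kid"
Shift: 9
Each letter → (letter + shift) mod 26:
  'k' (10) + 9 = 19 → 't'
  'i' (8) + 9 = 17 → 'r'
  'd' (3) + 9 = 12 → 'm'
Result = "trm"


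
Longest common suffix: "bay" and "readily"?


Word 1: "bay"
Word 2: "readily"
Comparing from end:
  Pos -1: 'y' == 'y'
  Pos -2: 'a' != 'l' (stop)
LCS = "y" (length 1)


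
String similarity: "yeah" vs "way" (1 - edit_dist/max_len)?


Word 1: "yeah" (length 4)
Word 2: "way" (length 3)
One optimal edit sequence:
  1. delete 'y'  (+1)
  2. substitute 'e' -> 'w'  (+1)
  3. keep 'a'
  4. substitute 'h' -> 'y'  (+1)
Edit distance = 3
Max length = max(4, 3) = 4
Similarity = 1 - 3/4
= 0.2500


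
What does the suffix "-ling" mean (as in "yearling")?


Suffix: -ling
Example: yearling = year + -ling
Meaning = small / young


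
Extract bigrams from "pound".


Word: "pound" (length 5)
Number of bigrams = 5 - 2 + 1 = 4
  Position 0: "po"
  Position 1: "ou"
  Position 2: "un"
  Position 3: "nd"
Bigrams = "po", "ou", "un", "nd"


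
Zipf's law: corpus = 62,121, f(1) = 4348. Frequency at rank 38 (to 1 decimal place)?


Zipf's law: f(r) = f(1) / r
f(1) = 4348
f(38) = 4348 / 38
= 114.4 occurrences


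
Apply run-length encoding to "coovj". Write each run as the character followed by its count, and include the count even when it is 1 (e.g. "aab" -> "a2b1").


String: "coovj"
Scanning for consecutive runs:
  'c' x 1
  'o' x 2
  'v' x 1
  'j' x 1
RLE = "c1o2v1j1"


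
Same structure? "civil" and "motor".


Pattern of "civil": [0, 1, 2, 1, 3]
Pattern of "motor": [0, 1, 2, 1, 3]
Patterns match
Same pattern = Yes


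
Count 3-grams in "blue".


Word: "blue" (length 4)
Number of 3-grams = length - 3 + 1 = 4 - 3 + 1
= 2


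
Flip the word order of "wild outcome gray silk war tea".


Original: "wild outcome gray silk war tea"
Words (1..n): wild | outcome | gray | silk | war | tea
Reversed (n..1): tea | war | silk | gray | outcome | wild
Result = "tea war silk gray outcome wild"


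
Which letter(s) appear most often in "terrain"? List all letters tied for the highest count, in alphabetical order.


Word: "terrain"
Letter counts:
  'a': 1
  'e': 1
  'i': 1
  'n': 1
  'r': 2
  't': 1
Maximum count = 2
Most frequent = 'r' (2 times each)


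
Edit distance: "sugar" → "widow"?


Word 1: "sugar" (length 5)
Word 2: "widow" (length 5)
One optimal edit sequence (insert/delete/substitute each cost 1):
  1. substitute 's' -> 'w'  (+1)
  2. substitute 'u' -> 'i'  (+1)
  3. substitute 'g' -> 'd'  (+1)
  4. substitute 'a' -> 'o'  (+1)
  5. substitute 'r' -> 'w'  (+1)
Total edit operations: 5
Edit distance = 5


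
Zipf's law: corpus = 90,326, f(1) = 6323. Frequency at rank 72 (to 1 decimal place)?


Zipf's law: f(r) = f(1) / r
f(1) = 6323
f(72) = 6323 / 72
= 87.8 occurrences


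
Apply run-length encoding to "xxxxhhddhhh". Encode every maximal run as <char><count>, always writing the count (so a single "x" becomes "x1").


String: "xxxxhhddhhh"
Scanning for consecutive runs:
  'x' x 4
  'h' x 2
  'd' x 2
  'h' x 3
RLE = "x4h2d2h3"


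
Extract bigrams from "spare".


Word: "spare" (length 5)
Number of bigrams = 5 - 2 + 1 = 4
  Position 0: "sp"
  Position 1: "pa"
  Position 2: "ar"
  Position 3: "re"
Bigrams = "sp", "pa", "ar", "re"


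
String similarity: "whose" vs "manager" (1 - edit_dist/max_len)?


Word 1: "whose" (length 5)
Word 2: "manager" (length 7)
One optimal edit sequence:
  1. insert 'm'  (+1)
  2. substitute 'w' -> 'a'  (+1)
  3. substitute 'h' -> 'n'  (+1)
  4. substitute 'o' -> 'a'  (+1)
  5. substitute 's' -> 'g'  (+1)
  6. keep 'e'
  7. insert 'r'  (+1)
Edit distance = 6
Max length = max(5, 7) = 7
Similarity = 1 - 6/7
= 0.1429


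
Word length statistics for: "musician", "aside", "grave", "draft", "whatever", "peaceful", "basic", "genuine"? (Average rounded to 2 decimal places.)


Lengths: "musician"=8, "aside"=5, "grave"=5, "draft"=5, "whatever"=8, "peaceful"=8, "basic"=5, "genuine"=7
Sum = 51, Count = 8
Average = 51/8 = 6.38
= avg=6.38, min=5, max=8


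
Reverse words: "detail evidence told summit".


Original: "detail evidence told summit"
Words (1..n): detail | evidence | told | summit
Reversed (n..1): summit | told | evidence | detail
Result = "summit told evidence detail"


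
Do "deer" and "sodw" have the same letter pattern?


Pattern of "deer": [0, 1, 1, 2]
Pattern of "sodw": [0, 1, 2, 3]
Patterns do not match
Same pattern = No


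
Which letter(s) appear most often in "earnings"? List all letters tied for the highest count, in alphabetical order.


Word: "earnings"
Letter counts:
  'a': 1
  'e': 1
  'g': 1
  'i': 1
  'n': 2
  'r': 1
  's': 1
Maximum count = 2
Most frequent = 'n' (2 times each)


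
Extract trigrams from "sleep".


Word: "sleep" (length 5)
Number of trigrams = 5 - 3 + 1 = 3
  Position 0: "sle"
  Position 1: "lee"
  Position 2: "eep"
Trigrams = "sle", "lee", "eep"


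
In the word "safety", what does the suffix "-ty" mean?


Suffix: -ty
Example: safety = safe + -ty
Meaning = quality of


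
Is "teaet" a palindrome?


Word: "teaet"
Reversed: "teaet"
Forward == Backward? teaet == teaet
Palindrome = Yes


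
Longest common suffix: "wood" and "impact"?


Word 1: "wood"
Word 2: "impact"
Comparing from end:
  Pos -1: 'd' != 't' (stop)
LCS = "" (length 0)


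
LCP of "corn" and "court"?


Word 1: "corn"
Word 2: "court"
Comparing from start:
  Pos 0: 'c' == 'c'
  Pos 1: 'o' == 'o'
  Pos 2: 'r' != 'u' (stop)
LCP = "co" (length 2)


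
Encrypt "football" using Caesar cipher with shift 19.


Word: "football"
Shift: 19
Each letter → (letter + shift) mod 26:
  'f' (5) + 19 = 24 → 'y'
  'o' (14) + 19 = 7 → 'h'
  'o' (14) + 19 = 7 → 'h'
  't' (19) + 19 = 12 → 'm'
  'b' (1) + 19 = 20 → 'u'
  'a' (0) + 19 = 19 → 't'
  'l' (11) + 19 = 4 → 'e'
  'l' (11) + 19 = 4 → 'e'
Result = "yhhmutee"


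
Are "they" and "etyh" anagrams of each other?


Word 1: "they" → sorted: ehty
Word 2: "etyh" → sorted: ehty
Same letters? ehty == ehty
Anagram = Yes


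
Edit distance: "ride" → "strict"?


Word 1: "ride" (length 4)
Word 2: "strict" (length 6)
One optimal edit sequence (insert/delete/substitute each cost 1):
  1. insert 's'  (+1)
  2. insert 't'  (+1)
  3. keep 'r'
  4. keep 'i'
  5. substitute 'd' -> 'c'  (+1)
  6. substitute 'e' -> 't'  (+1)
Total edit operations: 4
Edit distance = 4


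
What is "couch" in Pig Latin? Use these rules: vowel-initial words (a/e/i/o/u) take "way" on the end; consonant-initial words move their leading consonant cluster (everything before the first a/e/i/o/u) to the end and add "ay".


Word: "couch"
Starts with consonant(s) → move to end, add 'ay'
Consonant cluster: "c"
Pig Latin = "ouchcay"


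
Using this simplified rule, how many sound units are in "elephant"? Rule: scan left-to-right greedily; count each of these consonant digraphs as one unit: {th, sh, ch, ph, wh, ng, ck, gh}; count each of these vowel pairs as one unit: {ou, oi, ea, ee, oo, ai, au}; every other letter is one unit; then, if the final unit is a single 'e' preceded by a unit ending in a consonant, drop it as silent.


Word: "elephant" (8 letters)
Left-to-right scan:
  1. 'e' (letter)
  2. 'l' (letter)
  3. 'e' (letter)
  4. 'ph' (digraph)
  5. 'a' (letter)
  6. 'n' (letter)
  7. 't' (letter)
Units from scan: 7
Sound units = 7 units


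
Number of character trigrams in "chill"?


Word: "chill" (length 5)
Number of 3-grams = length - 3 + 1 = 5 - 3 + 1
= 3


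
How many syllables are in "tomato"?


Word: "tomato"
Syllable breakdown: to | ma | to
Counting: 3 parts
= 3 syllables


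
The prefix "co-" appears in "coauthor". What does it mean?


Prefix: co-
Example: coauthor (co- + author)
Meaning = together


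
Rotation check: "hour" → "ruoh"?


Word: "hour", Candidate: "ruoh"
Method: check if candidate is substring of word+word
"hourhour" contains "ruoh"? No
Is rotation = No


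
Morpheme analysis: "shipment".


Word: "shipment"
Morphemes: ship / -ment
Each morpheme carries meaning
= 2 morphemes


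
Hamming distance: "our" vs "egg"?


Comparing character by character (same length = 3):
  Pos 0: 'o' vs 'e' !=
  Pos 1: 'u' vs 'g' !=
  Pos 2: 'r' vs 'g' !=
Hamming distance = 3


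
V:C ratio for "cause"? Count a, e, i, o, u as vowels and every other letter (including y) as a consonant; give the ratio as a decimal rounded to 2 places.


Word: "cause"
Vowels (a,e,i,o,u): 3
Consonants: 2
Ratio = 3/2
= 1.50


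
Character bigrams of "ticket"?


Word: "ticket" (length 6)
Number of bigrams = 6 - 2 + 1 = 5
  Position 0: "ti"
  Position 1: "ic"
  Position 2: "ck"
  Position 3: "ke"
  Position 4: "et"
Bigrams = "ti", "ic", "ck", "ke", "et"


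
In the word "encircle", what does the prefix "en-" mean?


Prefix: en-
Example: encircle (en- + circle)
Meaning = cause to / put into


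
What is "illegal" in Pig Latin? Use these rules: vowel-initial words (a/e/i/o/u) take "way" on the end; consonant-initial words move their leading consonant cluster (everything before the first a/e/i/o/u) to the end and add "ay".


Word: "illegal"
Starts with vowel → add 'way'
Pig Latin = "illegalway"


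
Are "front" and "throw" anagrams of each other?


Word 1: "front" → sorted: fnort
Word 2: "throw" → sorted: hortw
Same letters? fnort != hortw
Anagram = No


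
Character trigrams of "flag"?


Word: "flag" (length 4)
Number of trigrams = 4 - 3 + 1 = 2
  Position 0: "fla"
  Position 1: "lag"
Trigrams = "fla", "lag"


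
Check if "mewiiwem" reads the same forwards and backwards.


Word: "mewiiwem"
Reversed: "mewiiwem"
Forward == Backward? mewiiwem == mewiiwem
Palindrome = Yes


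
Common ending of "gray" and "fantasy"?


Word 1: "gray"
Word 2: "fantasy"
Comparing from end:
  Pos -1: 'y' == 'y'
  Pos -2: 'a' != 's' (stop)
LCS = "y" (length 1)


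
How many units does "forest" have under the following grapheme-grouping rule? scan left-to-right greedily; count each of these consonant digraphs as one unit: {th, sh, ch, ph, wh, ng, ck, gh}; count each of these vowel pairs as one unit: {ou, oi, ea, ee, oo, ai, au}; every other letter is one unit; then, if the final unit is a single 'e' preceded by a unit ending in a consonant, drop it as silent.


Word: "forest" (6 letters)
Left-to-right scan:
  1. 'f' (letter)
  2. 'o' (letter)
  3. 'r' (letter)
  4. 'e' (letter)
  5. 's' (letter)
  6. 't' (letter)
Units from scan: 6
Sound units = 6 units


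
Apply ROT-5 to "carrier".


Word: "carrier"
Shift: 5
Each letter → (letter + shift) mod 26:
  'c' (2) + 5 = 7 → 'h'
  'a' (0) + 5 = 5 → 'f'
  'r' (17) + 5 = 22 → 'w'
  'r' (17) + 5 = 22 → 'w'
  'i' (8) + 5 = 13 → 'n'
  'e' (4) + 5 = 9 → 'j'
  'r' (17) + 5 = 22 → 'w'
Result = "hfwwnjw"


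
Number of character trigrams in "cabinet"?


Word: "cabinet" (length 7)
Number of 3-grams = length - 3 + 1 = 7 - 3 + 1
= 5


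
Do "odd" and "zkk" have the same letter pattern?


Pattern of "odd": [0, 1, 1]
Pattern of "zkk": [0, 1, 1]
Patterns match
Same pattern = Yes


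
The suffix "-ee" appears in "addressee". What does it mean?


Suffix: -ee
Example: addressee = address + -ee
Meaning = one who receives


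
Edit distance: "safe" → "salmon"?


Word 1: "safe" (length 4)
Word 2: "salmon" (length 6)
One optimal edit sequence (insert/delete/substitute each cost 1):
  1. keep 's'
  2. keep 'a'
  3. insert 'l'  (+1)
  4. insert 'm'  (+1)
  5. substitute 'f' -> 'o'  (+1)
  6. substitute 'e' -> 'n'  (+1)
Total edit operations: 4
Edit distance = 4


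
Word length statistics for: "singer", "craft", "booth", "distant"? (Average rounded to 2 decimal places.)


Lengths: "singer"=6, "craft"=5, "booth"=5, "distant"=7
Sum = 23, Count = 4
Average = 23/4 = 5.75
= avg=5.75, min=5, max=7


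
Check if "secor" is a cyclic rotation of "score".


Word: "score", Candidate: "secor"
Method: check if candidate is substring of word+word
"scorescore" contains "secor"? No
Is rotation = No
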